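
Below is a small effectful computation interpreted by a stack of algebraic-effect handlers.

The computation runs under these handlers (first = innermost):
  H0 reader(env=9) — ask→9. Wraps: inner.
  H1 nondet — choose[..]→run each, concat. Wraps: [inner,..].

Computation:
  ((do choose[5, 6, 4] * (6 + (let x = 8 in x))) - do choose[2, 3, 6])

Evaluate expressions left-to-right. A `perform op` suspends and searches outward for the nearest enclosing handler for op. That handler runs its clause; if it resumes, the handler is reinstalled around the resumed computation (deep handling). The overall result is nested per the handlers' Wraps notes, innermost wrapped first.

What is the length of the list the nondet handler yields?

Working:
choose[5, 6, 4] @ H1
  branch[0] choose=5:
    choose[2, 3, 6] @ H1
      branch[0] choose=2:
        H0 returns 68
        H1 returns [68]
      branch[1] choose=3:
        H0 returns 67
        H1 returns [67]
      branch[2] choose=6:
        H0 returns 64
        H1 returns [64]
  branch[1] choose=6:
    choose[2, 3, 6] @ H1
      branch[0] choose=2:
        H0 returns 82
        H1 returns [82]
      branch[1] choose=3:
        H0 returns 81
        H1 returns [81]
      branch[2] choose=6:
        H0 returns 78
        H1 returns [78]
  branch[2] choose=4:
    choose[2, 3, 6] @ H1
      branch[0] choose=2:
        H0 returns 54
        H1 returns [54]
      branch[1] choose=3:
        H0 returns 53
        H1 returns [53]
      branch[2] choose=6:
        H0 returns 50
        H1 returns [50]
= [68, 67, 64, 82, 81, 78, 54, 53, 50]

Answer: 9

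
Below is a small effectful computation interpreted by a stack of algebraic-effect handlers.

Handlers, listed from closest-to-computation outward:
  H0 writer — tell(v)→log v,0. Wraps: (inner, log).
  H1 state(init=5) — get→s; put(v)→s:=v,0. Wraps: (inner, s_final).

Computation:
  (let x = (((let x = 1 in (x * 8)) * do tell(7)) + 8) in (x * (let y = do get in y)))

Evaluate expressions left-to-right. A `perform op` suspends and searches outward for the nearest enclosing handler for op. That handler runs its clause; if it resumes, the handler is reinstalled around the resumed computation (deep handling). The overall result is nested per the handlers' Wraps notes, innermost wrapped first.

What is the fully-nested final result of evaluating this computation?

Working:
tell(7) @ H0 ⇒ log+=7
get @ H1 ⇒ 5
H0 returns (40, (7))
H1 returns ((40, (7)), 5)
= ((40, (7)), 5)

Answer: ((40, (7)), 5)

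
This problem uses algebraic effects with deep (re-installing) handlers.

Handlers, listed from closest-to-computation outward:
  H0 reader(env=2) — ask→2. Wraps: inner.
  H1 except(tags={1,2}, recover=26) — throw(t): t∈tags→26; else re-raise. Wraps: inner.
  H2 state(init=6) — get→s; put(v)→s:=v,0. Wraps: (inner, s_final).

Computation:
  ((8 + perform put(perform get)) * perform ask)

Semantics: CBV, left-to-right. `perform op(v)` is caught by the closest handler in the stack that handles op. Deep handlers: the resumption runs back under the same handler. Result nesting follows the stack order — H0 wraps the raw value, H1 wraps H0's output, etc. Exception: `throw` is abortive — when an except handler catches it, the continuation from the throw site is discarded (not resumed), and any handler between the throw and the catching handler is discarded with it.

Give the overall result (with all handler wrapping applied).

Answer: (16, 6)

Working:
get @ H2 ⇒ 6
put(6) @ H2 ⇒ s:=6
ask @ H0 ⇒ 2
H0 returns 16
H1 returns 16
H2 returns (16, 6)
= (16, 6)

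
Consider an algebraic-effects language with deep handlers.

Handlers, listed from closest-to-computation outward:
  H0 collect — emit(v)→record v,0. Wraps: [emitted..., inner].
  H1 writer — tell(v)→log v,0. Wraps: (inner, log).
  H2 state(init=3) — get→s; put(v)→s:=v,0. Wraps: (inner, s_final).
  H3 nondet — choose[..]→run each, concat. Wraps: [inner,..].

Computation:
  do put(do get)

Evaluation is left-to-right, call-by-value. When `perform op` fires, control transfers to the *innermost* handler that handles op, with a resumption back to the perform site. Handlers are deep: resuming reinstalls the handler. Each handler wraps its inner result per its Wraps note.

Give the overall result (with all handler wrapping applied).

Step-by-step:
get @ H2 ⇒ 3
put(3) @ H2 ⇒ s:=3
H0 returns [0]
H1 returns ([0], ())
H2 returns (([0], ()), 3)
H3 returns [(([0], ()), 3)]
= [(([0], ()), 3)]

Answer: [(([0], ()), 3)]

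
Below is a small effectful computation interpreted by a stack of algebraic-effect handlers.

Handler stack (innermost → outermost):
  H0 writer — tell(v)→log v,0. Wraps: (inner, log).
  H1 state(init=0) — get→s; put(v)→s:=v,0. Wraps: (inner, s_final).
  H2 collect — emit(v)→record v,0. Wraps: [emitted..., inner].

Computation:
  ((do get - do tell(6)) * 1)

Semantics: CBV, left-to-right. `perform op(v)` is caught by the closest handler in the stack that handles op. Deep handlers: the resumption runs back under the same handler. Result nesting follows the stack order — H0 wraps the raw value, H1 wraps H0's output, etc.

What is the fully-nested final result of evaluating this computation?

Answer: [((0, (6)), 0)]

Step-by-step:
get @ H1 ⇒ 0
tell(6) @ H0 ⇒ log+=6
H0 returns (0, (6))
H1 returns ((0, (6)), 0)
H2 returns [((0, (6)), 0)]
= [((0, (6)), 0)]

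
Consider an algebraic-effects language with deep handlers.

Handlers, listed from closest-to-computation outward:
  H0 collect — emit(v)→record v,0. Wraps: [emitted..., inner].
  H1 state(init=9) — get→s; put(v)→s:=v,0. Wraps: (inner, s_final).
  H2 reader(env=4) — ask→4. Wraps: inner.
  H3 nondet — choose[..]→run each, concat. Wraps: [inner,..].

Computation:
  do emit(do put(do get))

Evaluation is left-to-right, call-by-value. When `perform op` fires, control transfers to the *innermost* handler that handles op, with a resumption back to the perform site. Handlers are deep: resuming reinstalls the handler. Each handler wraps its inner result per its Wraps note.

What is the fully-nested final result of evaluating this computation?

Evaluation trace:
get @ H1 ⇒ 9
put(9) @ H1 ⇒ s:=9
emit(0) @ H0 ⇒ out+=0
H0 returns [0, 0]
H1 returns ([0, 0], 9)
H2 returns ([0, 0], 9)
H3 returns [([0, 0], 9)]
= [([0, 0], 9)]

Answer: [([0, 0], 9)]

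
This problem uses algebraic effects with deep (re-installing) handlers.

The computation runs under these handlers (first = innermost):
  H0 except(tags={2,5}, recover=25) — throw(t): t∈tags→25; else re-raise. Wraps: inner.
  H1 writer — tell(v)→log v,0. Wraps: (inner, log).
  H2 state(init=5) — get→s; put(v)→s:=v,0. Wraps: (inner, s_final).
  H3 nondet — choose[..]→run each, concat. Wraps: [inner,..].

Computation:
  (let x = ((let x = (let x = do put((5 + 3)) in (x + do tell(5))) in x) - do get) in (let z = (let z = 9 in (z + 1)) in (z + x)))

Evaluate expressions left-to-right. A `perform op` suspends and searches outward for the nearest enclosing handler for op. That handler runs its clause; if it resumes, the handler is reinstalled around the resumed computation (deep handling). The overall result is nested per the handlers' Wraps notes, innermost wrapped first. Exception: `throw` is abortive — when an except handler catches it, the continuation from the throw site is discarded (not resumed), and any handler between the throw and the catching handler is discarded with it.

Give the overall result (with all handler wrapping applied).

Evaluation trace:
put(8) @ H2 ⇒ s:=8
tell(5) @ H1 ⇒ log+=5
get @ H2 ⇒ 8
H0 returns 2
H1 returns (2, (5))
H2 returns ((2, (5)), 8)
H3 returns [((2, (5)), 8)]
= [((2, (5)), 8)]

Answer: [((2, (5)), 8)]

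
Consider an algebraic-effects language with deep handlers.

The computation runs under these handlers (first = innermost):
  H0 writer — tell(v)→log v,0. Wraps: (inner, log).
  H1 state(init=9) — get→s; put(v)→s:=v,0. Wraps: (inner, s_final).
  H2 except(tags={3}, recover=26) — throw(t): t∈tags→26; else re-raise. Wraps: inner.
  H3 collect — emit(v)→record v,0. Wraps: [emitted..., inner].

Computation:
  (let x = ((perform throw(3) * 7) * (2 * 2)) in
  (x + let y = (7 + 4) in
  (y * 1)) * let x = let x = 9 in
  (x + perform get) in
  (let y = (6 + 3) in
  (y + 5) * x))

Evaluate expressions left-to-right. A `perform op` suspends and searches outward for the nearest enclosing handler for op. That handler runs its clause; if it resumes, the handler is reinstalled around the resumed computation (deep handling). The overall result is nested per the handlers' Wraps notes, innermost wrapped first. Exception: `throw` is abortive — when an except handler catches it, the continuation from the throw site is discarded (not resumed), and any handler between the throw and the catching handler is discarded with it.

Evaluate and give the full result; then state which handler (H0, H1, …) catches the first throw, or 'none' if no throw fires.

Answer: [26] ; first throw caught by: H2

Step-by-step:
throw(3) @ H2 caught ⇒ 26
H3 returns [26]
= [26]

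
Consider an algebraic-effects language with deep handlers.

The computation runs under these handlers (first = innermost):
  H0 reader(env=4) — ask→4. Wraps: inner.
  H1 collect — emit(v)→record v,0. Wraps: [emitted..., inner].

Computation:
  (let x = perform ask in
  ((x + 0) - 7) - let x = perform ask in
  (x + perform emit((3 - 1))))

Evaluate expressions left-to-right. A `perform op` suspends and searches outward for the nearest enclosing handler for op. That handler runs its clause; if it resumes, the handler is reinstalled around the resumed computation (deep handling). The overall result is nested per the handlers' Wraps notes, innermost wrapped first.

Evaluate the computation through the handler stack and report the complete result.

Step-by-step:
ask @ H0 ⇒ 4
ask @ H0 ⇒ 4
emit(2) @ H1 ⇒ out+=2
H0 returns -7
H1 returns [2, -7]
= [2, -7]

Answer: [2, -7]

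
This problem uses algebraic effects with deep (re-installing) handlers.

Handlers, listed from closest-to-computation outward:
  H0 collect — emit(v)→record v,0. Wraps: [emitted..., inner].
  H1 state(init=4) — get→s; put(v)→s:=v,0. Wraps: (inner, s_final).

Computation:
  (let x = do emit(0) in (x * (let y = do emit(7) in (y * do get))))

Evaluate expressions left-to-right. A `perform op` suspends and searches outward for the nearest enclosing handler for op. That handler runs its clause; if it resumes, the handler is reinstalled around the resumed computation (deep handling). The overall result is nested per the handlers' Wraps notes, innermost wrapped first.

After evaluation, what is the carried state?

Working:
emit(0) @ H0 ⇒ out+=0
emit(7) @ H0 ⇒ out+=7
get @ H1 ⇒ 4
H0 returns [0, 7, 0]
H1 returns ([0, 7, 0], 4)
= ([0, 7, 0], 4)

Answer: 4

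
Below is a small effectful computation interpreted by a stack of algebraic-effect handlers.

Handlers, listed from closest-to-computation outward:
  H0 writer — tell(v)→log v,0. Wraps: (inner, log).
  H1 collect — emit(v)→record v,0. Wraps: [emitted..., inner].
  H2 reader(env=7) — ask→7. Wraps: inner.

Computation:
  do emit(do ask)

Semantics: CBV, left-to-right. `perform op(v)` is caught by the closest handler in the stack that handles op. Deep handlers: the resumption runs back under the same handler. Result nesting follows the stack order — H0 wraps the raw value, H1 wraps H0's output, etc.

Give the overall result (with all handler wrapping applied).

Answer: [7, (0, ())]

Working:
ask @ H2 ⇒ 7
emit(7) @ H1 ⇒ out+=7
H0 returns (0, ())
H1 returns [7, (0, ())]
H2 returns [7, (0, ())]
= [7, (0, ())]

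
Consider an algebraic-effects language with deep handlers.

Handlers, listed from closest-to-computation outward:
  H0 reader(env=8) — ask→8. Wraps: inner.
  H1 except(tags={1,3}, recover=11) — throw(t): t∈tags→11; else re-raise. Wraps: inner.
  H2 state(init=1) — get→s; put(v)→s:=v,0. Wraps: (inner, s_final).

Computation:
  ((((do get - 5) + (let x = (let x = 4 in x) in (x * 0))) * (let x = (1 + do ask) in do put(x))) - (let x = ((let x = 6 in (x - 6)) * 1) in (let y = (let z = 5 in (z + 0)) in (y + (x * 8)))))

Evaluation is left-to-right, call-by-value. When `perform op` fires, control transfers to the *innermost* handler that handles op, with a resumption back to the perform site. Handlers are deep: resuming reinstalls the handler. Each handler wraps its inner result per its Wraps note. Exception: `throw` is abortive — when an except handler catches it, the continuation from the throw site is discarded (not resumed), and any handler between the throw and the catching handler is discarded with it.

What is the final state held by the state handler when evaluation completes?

Answer: 9

Working:
get @ H2 ⇒ 1
ask @ H0 ⇒ 8
put(9) @ H2 ⇒ s:=9
H0 returns -5
H1 returns -5
H2 returns (-5, 9)
= (-5, 9)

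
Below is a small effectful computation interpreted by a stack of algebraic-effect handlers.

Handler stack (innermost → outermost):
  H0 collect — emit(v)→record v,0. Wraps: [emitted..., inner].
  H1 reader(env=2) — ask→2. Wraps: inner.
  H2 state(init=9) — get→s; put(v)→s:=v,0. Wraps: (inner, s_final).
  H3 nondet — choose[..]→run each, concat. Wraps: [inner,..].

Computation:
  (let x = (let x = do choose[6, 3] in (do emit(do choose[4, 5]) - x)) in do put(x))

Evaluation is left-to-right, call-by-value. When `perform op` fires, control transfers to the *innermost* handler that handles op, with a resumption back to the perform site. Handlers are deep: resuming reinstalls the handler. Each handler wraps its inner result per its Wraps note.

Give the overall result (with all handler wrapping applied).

Answer: [([4, 0], -6), ([5, 0], -6), ([4, 0], -3), ([5, 0], -3)]

Working:
choose[6, 3] @ H3
  branch[0] choose=6:
    choose[4, 5] @ H3
      branch[0] choose=4:
        emit(4) @ H0 ⇒ out+=4
        put(-6) @ H2 ⇒ s:=-6
        H0 returns [4, 0]
        H1 returns [4, 0]
        H2 returns ([4, 0], -6)
        H3 returns [([4, 0], -6)]
      branch[1] choose=5:
        emit(5) @ H0 ⇒ out+=5
        put(-6) @ H2 ⇒ s:=-6
        H0 returns [5, 0]
        H1 returns [5, 0]
        H2 returns ([5, 0], -6)
        H3 returns [([5, 0], -6)]
  branch[1] choose=3:
    choose[4, 5] @ H3
      branch[0] choose=4:
        emit(4) @ H0 ⇒ out+=4
        put(-3) @ H2 ⇒ s:=-3
        H0 returns [4, 0]
        H1 returns [4, 0]
        H2 returns ([4, 0], -3)
        H3 returns [([4, 0], -3)]
      branch[1] choose=5:
        emit(5) @ H0 ⇒ out+=5
        put(-3) @ H2 ⇒ s:=-3
        H0 returns [5, 0]
        H1 returns [5, 0]
        H2 returns ([5, 0], -3)
        H3 returns [([5, 0], -3)]
= [([4, 0], -6), ([5, 0], -6), ([4, 0], -3), ([5, 0], -3)]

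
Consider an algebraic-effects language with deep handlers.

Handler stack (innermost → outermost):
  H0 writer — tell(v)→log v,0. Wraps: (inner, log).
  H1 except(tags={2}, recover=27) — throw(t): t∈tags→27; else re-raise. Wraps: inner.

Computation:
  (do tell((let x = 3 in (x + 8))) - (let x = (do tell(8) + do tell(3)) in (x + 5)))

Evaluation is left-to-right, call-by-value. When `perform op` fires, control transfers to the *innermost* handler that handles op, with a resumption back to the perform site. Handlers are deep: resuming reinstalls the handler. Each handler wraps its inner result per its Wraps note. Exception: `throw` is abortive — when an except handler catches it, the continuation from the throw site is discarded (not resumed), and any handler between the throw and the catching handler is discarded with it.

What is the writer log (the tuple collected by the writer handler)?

Working:
tell(11) @ H0 ⇒ log+=11
tell(8) @ H0 ⇒ log+=8
tell(3) @ H0 ⇒ log+=3
H0 returns (-5, (11, 8, 3))
H1 returns (-5, (11, 8, 3))
= (-5, (11, 8, 3))

Answer: (11, 8, 3)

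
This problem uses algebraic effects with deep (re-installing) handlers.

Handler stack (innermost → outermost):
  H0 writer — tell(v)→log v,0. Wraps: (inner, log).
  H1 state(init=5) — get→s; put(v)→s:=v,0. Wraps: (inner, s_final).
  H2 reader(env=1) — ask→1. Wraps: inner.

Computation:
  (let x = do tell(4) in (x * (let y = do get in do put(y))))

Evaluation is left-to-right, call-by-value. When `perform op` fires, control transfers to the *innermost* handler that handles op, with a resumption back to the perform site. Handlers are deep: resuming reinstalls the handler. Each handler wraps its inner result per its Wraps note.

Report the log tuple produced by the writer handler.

Answer: (4)

Evaluation trace:
tell(4) @ H0 ⇒ log+=4
get @ H1 ⇒ 5
put(5) @ H1 ⇒ s:=5
H0 returns (0, (4))
H1 returns ((0, (4)), 5)
H2 returns ((0, (4)), 5)
= ((0, (4)), 5)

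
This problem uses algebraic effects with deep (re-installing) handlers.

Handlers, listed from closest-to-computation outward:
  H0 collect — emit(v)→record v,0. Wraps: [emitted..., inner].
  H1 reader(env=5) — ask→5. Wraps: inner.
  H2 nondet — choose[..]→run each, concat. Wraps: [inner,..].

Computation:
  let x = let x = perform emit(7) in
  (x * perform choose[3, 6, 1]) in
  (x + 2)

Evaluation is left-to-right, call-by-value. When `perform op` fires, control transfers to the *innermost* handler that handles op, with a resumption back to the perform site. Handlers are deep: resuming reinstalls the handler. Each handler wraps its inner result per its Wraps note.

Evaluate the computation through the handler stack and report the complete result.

Evaluation trace:
emit(7) @ H0 ⇒ out+=7
choose[3, 6, 1] @ H2
  branch[0] choose=3:
    H0 returns [7, 2]
    H1 returns [7, 2]
    H2 returns [[7, 2]]
  branch[1] choose=6:
    H0 returns [7, 2]
    H1 returns [7, 2]
    H2 returns [[7, 2]]
  branch[2] choose=1:
    H0 returns [7, 2]
    H1 returns [7, 2]
    H2 returns [[7, 2]]
= [[7, 2], [7, 2], [7, 2]]

Answer: [[7, 2], [7, 2], [7, 2]]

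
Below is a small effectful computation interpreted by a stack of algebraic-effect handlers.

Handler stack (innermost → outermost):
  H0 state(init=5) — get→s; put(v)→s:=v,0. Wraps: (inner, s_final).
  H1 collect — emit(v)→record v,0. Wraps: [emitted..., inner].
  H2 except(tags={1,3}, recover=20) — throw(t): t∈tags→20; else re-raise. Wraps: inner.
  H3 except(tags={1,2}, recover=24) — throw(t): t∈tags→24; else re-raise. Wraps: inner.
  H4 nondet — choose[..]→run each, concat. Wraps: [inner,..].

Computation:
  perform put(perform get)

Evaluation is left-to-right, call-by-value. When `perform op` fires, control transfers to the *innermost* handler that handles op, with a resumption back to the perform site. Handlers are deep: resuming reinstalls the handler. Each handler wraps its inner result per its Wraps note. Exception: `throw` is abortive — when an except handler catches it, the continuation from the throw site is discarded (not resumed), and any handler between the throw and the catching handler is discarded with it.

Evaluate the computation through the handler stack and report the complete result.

Step-by-step:
get @ H0 ⇒ 5
put(5) @ H0 ⇒ s:=5
H0 returns (0, 5)
H1 returns [(0, 5)]
H2 returns [(0, 5)]
H3 returns [(0, 5)]
H4 returns [[(0, 5)]]
= [[(0, 5)]]

Answer: [[(0, 5)]]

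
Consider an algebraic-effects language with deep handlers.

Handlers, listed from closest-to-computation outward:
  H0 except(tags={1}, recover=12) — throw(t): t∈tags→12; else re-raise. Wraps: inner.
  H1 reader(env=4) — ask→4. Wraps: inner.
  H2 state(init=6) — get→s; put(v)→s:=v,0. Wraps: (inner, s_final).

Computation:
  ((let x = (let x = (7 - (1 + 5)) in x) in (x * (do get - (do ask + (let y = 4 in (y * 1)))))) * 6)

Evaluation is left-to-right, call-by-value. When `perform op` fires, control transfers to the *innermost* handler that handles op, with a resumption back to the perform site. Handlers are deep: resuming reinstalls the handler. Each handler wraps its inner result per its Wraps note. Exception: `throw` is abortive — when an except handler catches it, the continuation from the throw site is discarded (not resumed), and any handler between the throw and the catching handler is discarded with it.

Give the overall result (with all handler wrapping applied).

Step-by-step:
get @ H2 ⇒ 6
ask @ H1 ⇒ 4
H0 returns -12
H1 returns -12
H2 returns (-12, 6)
= (-12, 6)

Answer: (-12, 6)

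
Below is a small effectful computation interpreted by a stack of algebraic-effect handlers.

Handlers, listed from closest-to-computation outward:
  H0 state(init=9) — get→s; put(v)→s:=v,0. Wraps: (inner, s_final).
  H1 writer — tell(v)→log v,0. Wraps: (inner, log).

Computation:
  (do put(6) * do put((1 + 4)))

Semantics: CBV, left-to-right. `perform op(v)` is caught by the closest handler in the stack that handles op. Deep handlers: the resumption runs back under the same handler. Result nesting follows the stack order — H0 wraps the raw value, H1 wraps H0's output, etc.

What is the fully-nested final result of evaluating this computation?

Answer: ((0, 5), ())

Evaluation trace:
put(6) @ H0 ⇒ s:=6
put(5) @ H0 ⇒ s:=5
H0 returns (0, 5)
H1 returns ((0, 5), ())
= ((0, 5), ())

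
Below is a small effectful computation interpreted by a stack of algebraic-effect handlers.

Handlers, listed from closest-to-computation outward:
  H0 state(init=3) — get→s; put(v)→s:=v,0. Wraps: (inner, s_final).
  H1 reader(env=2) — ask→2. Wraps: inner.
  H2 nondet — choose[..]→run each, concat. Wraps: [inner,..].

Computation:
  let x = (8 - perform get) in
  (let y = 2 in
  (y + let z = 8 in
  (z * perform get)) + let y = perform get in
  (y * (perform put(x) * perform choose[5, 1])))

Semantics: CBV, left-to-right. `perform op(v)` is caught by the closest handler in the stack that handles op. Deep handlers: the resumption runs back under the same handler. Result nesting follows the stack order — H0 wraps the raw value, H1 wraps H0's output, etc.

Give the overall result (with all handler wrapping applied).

Answer: [(26, 5), (26, 5)]

Working:
get @ H0 ⇒ 3
get @ H0 ⇒ 3
get @ H0 ⇒ 3
put(5) @ H0 ⇒ s:=5
choose[5, 1] @ H2
  branch[0] choose=5:
    H0 returns (26, 5)
    H1 returns (26, 5)
    H2 returns [(26, 5)]
  branch[1] choose=1:
    H0 returns (26, 5)
    H1 returns (26, 5)
    H2 returns [(26, 5)]
= [(26, 5), (26, 5)]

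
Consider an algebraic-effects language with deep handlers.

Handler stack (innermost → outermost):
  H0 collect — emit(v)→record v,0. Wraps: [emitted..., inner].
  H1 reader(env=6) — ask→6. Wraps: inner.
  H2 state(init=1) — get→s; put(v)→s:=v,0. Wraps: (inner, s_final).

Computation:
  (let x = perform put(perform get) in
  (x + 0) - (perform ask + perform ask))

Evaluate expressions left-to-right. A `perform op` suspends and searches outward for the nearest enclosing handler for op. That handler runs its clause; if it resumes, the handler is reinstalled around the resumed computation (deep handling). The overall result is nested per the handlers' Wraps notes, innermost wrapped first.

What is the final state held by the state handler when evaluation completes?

Answer: 1

Working:
get @ H2 ⇒ 1
put(1) @ H2 ⇒ s:=1
ask @ H1 ⇒ 6
ask @ H1 ⇒ 6
H0 returns [-12]
H1 returns [-12]
H2 returns ([-12], 1)
= ([-12], 1)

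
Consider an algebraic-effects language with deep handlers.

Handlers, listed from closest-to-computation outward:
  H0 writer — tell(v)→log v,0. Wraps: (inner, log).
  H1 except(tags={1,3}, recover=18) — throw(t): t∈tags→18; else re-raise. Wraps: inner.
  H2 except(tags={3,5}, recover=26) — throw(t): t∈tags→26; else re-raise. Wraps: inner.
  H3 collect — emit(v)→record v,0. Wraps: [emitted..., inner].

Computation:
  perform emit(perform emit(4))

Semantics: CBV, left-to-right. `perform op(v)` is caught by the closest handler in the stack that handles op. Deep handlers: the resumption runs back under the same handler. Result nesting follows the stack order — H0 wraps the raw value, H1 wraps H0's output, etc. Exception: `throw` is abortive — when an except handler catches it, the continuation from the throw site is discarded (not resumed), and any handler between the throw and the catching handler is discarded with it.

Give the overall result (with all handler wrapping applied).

Answer: [4, 0, (0, ())]

Step-by-step:
emit(4) @ H3 ⇒ out+=4
emit(0) @ H3 ⇒ out+=0
H0 returns (0, ())
H1 returns (0, ())
H2 returns (0, ())
H3 returns [4, 0, (0, ())]
= [4, 0, (0, ())]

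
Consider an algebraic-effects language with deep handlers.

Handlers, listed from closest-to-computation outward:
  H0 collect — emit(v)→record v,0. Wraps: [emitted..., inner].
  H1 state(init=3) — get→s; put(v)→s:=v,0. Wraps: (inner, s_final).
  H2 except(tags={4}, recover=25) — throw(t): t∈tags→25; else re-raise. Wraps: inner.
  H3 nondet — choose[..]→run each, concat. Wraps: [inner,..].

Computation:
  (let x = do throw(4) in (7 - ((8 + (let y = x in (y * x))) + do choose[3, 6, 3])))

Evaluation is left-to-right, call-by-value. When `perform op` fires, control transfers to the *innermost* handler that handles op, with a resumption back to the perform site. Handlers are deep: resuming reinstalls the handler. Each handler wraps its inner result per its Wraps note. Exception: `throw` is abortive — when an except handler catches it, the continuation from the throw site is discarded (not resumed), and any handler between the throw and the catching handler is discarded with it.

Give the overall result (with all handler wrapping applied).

Answer: [25]

Working:
throw(4) @ H2 caught ⇒ 25
H3 returns [25]
= [25]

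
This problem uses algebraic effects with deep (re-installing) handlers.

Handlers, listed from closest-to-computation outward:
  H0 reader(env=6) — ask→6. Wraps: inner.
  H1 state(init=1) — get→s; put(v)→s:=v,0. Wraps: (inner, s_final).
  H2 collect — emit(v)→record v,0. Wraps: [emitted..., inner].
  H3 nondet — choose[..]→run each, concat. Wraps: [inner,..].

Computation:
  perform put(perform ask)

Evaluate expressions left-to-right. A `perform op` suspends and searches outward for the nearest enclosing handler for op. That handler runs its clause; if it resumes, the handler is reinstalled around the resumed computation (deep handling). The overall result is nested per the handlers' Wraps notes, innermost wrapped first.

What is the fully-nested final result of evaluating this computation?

Answer: [[(0, 6)]]

Step-by-step:
ask @ H0 ⇒ 6
put(6) @ H1 ⇒ s:=6
H0 returns 0
H1 returns (0, 6)
H2 returns [(0, 6)]
H3 returns [[(0, 6)]]
= [[(0, 6)]]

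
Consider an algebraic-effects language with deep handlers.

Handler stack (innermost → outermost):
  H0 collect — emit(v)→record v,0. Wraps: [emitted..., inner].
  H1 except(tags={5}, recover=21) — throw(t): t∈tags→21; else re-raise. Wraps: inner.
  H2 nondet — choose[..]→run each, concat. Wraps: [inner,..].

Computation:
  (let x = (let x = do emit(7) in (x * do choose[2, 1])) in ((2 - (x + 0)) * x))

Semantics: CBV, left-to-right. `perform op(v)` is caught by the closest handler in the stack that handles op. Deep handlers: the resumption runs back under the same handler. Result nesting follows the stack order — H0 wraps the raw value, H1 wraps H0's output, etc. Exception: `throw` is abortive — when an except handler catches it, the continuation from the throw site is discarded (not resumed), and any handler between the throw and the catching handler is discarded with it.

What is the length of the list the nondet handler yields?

Step-by-step:
emit(7) @ H0 ⇒ out+=7
choose[2, 1] @ H2
  branch[0] choose=2:
    H0 returns [7, 0]
    H1 returns [7, 0]
    H2 returns [[7, 0]]
  branch[1] choose=1:
    H0 returns [7, 0]
    H1 returns [7, 0]
    H2 returns [[7, 0]]
= [[7, 0], [7, 0]]

Answer: 2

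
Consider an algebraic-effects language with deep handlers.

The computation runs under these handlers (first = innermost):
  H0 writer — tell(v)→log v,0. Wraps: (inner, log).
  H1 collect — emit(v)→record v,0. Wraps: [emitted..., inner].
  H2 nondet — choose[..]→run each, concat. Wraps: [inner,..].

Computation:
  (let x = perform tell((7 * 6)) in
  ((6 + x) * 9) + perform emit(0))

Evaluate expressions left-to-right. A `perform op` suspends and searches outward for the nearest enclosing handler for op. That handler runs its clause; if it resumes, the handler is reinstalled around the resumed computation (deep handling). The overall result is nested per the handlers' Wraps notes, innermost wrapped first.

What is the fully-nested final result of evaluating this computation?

Working:
tell(42) @ H0 ⇒ log+=42
emit(0) @ H1 ⇒ out+=0
H0 returns (54, (42))
H1 returns [0, (54, (42))]
H2 returns [[0, (54, (42))]]
= [[0, (54, (42))]]

Answer: [[0, (54, (42))]]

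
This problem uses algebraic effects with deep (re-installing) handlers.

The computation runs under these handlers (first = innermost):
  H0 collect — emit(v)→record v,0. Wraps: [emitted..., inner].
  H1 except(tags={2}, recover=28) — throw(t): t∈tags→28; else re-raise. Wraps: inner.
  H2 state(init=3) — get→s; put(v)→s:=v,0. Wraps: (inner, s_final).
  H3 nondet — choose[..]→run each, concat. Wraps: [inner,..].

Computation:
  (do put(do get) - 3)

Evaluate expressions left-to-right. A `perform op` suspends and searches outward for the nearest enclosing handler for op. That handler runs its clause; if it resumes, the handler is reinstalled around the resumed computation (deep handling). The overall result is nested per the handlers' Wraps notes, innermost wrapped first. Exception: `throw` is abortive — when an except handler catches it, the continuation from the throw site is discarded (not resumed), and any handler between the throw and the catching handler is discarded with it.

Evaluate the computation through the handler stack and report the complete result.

Answer: [([-3], 3)]

Step-by-step:
get @ H2 ⇒ 3
put(3) @ H2 ⇒ s:=3
H0 returns [-3]
H1 returns [-3]
H2 returns ([-3], 3)
H3 returns [([-3], 3)]
= [([-3], 3)]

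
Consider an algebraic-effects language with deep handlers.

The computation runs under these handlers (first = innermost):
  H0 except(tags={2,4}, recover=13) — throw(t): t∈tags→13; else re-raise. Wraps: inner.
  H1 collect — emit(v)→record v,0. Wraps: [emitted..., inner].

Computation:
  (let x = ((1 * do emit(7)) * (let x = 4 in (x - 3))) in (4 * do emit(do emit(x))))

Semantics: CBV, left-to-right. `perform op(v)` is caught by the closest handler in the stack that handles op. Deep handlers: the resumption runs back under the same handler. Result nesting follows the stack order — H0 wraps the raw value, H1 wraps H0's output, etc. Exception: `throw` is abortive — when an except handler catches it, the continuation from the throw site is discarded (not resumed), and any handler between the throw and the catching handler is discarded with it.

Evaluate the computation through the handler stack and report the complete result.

Working:
emit(7) @ H1 ⇒ out+=7
emit(0) @ H1 ⇒ out+=0
emit(0) @ H1 ⇒ out+=0
H0 returns 0
H1 returns [7, 0, 0, 0]
= [7, 0, 0, 0]

Answer: [7, 0, 0, 0]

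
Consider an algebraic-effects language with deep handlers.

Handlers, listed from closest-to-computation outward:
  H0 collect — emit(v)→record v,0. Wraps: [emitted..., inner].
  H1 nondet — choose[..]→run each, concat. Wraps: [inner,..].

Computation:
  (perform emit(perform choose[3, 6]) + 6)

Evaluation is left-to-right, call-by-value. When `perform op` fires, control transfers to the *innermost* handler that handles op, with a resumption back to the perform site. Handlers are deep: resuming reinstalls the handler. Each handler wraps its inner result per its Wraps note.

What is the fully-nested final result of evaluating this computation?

Step-by-step:
choose[3, 6] @ H1
  branch[0] choose=3:
    emit(3) @ H0 ⇒ out+=3
    H0 returns [3, 6]
    H1 returns [[3, 6]]
  branch[1] choose=6:
    emit(6) @ H0 ⇒ out+=6
    H0 returns [6, 6]
    H1 returns [[6, 6]]
= [[3, 6], [6, 6]]

Answer: [[3, 6], [6, 6]]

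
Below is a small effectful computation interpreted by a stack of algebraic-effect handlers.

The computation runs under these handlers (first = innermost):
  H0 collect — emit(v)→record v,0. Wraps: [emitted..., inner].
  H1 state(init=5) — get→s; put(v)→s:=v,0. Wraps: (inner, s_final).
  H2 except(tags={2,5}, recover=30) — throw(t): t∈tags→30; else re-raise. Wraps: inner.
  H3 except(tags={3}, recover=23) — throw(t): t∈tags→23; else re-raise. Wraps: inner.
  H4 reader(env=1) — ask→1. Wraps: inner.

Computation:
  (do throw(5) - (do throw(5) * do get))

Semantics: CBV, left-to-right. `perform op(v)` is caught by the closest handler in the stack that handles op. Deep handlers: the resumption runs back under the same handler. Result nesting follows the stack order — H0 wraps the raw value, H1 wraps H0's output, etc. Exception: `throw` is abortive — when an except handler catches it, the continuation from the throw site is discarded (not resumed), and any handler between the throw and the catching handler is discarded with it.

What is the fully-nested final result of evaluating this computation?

Answer: 30

Step-by-step:
throw(5) @ H2 caught ⇒ 30
H3 returns 30
H4 returns 30
= 30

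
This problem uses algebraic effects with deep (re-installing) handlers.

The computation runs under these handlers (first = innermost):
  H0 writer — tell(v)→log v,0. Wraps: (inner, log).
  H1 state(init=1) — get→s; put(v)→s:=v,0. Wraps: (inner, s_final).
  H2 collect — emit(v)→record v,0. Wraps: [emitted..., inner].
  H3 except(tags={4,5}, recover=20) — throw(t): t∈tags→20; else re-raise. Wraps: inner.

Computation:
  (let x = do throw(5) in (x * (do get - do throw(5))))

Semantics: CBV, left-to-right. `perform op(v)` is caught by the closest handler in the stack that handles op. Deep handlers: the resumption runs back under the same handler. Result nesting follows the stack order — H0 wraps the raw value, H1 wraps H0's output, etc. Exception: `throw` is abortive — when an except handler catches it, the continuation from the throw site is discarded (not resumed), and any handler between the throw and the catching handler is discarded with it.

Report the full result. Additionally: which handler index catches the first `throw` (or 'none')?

Answer: 20 ; first throw caught by: H3

Step-by-step:
throw(5) @ H3 caught ⇒ 20
= 20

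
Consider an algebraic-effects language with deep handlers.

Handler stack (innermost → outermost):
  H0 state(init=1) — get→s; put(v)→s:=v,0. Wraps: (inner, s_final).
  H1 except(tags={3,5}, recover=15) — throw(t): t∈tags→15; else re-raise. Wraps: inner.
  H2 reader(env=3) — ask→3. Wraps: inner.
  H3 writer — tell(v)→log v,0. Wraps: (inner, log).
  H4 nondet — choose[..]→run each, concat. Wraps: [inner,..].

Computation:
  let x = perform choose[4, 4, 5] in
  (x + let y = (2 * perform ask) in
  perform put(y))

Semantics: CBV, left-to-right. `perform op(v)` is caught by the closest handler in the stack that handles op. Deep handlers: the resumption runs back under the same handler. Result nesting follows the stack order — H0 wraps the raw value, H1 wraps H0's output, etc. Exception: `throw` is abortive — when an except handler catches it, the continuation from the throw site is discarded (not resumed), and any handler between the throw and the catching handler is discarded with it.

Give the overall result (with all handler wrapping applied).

Answer: [((4, 6), ()), ((4, 6), ()), ((5, 6), ())]

Evaluation trace:
choose[4, 4, 5] @ H4
  branch[0] choose=4:
    ask @ H2 ⇒ 3
    put(6) @ H0 ⇒ s:=6
    H0 returns (4, 6)
    H1 returns (4, 6)
    H2 returns (4, 6)
    H3 returns ((4, 6), ())
    H4 returns [((4, 6), ())]
  branch[1] choose=4:
    ask @ H2 ⇒ 3
    put(6) @ H0 ⇒ s:=6
    H0 returns (4, 6)
    H1 returns (4, 6)
    H2 returns (4, 6)
    H3 returns ((4, 6), ())
    H4 returns [((4, 6), ())]
  branch[2] choose=5:
    ask @ H2 ⇒ 3
    put(6) @ H0 ⇒ s:=6
    H0 returns (5, 6)
    H1 returns (5, 6)
    H2 returns (5, 6)
    H3 returns ((5, 6), ())
    H4 returns [((5, 6), ())]
= [((4, 6), ()), ((4, 6), ()), ((5, 6), ())]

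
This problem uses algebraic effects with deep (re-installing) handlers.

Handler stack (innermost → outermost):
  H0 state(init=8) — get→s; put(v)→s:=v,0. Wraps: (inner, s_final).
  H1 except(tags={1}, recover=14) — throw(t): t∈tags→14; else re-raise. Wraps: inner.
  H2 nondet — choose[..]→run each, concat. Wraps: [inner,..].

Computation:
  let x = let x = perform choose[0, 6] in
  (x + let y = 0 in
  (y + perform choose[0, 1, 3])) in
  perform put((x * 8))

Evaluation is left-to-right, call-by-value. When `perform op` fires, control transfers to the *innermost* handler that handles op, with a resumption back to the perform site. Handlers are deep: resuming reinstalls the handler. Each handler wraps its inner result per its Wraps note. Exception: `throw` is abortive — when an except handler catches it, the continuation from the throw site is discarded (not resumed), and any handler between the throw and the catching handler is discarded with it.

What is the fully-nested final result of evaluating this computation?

Answer: [(0, 0), (0, 8), (0, 24), (0, 48), (0, 56), (0, 72)]

Evaluation trace:
choose[0, 6] @ H2
  branch[0] choose=0:
    choose[0, 1, 3] @ H2
      branch[0] choose=0:
        put(0) @ H0 ⇒ s:=0
        H0 returns (0, 0)
        H1 returns (0, 0)
        H2 returns [(0, 0)]
      branch[1] choose=1:
        put(8) @ H0 ⇒ s:=8
        H0 returns (0, 8)
        H1 returns (0, 8)
        H2 returns [(0, 8)]
      branch[2] choose=3:
        put(24) @ H0 ⇒ s:=24
        H0 returns (0, 24)
        H1 returns (0, 24)
        H2 returns [(0, 24)]
  branch[1] choose=6:
    choose[0, 1, 3] @ H2
      branch[0] choose=0:
        put(48) @ H0 ⇒ s:=48
        H0 returns (0, 48)
        H1 returns (0, 48)
        H2 returns [(0, 48)]
      branch[1] choose=1:
        put(56) @ H0 ⇒ s:=56
        H0 returns (0, 56)
        H1 returns (0, 56)
        H2 returns [(0, 56)]
      branch[2] choose=3:
        put(72) @ H0 ⇒ s:=72
        H0 returns (0, 72)
        H1 returns (0, 72)
        H2 returns [(0, 72)]
= [(0, 0), (0, 8), (0, 24), (0, 48), (0, 56), (0, 72)]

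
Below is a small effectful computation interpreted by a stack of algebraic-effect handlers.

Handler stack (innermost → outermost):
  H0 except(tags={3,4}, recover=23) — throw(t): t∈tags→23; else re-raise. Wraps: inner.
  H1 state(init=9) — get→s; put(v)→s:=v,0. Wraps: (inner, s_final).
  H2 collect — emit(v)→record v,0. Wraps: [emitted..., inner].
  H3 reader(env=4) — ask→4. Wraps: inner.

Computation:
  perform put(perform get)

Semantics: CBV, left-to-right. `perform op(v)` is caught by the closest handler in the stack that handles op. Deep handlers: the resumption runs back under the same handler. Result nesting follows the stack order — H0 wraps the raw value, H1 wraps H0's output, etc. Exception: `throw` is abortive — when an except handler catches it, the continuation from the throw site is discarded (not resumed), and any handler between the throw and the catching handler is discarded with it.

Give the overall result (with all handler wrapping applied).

Working:
get @ H1 ⇒ 9
put(9) @ H1 ⇒ s:=9
H0 returns 0
H1 returns (0, 9)
H2 returns [(0, 9)]
H3 returns [(0, 9)]
= [(0, 9)]

Answer: [(0, 9)]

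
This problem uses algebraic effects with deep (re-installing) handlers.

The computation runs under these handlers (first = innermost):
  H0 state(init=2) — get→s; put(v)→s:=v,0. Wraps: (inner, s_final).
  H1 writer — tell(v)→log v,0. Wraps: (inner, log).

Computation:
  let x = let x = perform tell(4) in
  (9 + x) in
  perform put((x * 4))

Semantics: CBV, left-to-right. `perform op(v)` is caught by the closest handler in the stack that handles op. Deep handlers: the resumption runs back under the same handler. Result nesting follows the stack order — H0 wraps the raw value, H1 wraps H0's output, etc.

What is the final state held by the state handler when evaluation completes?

Evaluation trace:
tell(4) @ H1 ⇒ log+=4
put(36) @ H0 ⇒ s:=36
H0 returns (0, 36)
H1 returns ((0, 36), (4))
= ((0, 36), (4))

Answer: 36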